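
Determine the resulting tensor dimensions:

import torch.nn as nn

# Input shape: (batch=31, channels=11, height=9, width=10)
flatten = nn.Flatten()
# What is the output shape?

Input shape: (31, 11, 9, 10)
Output shape: (31, 990)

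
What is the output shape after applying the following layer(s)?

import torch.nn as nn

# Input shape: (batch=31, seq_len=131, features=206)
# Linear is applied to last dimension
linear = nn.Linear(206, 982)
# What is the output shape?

Input shape: (31, 131, 206)
Output shape: (31, 131, 982)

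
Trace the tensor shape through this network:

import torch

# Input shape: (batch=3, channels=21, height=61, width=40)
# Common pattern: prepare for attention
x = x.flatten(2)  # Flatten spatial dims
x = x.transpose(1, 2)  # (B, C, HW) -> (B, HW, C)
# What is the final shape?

Input shape: (3, 21, 61, 40)
  -> after flatten(2): (3, 21, 2440)
Output shape: (3, 2440, 21)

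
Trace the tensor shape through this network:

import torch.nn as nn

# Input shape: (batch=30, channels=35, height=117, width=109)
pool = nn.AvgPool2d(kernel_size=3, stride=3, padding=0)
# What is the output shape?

Input shape: (30, 35, 117, 109)
Output shape: (30, 35, 39, 36)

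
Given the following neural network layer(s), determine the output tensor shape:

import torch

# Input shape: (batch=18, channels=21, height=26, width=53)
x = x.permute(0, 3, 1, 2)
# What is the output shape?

Input shape: (18, 21, 26, 53)
Output shape: (18, 53, 21, 26)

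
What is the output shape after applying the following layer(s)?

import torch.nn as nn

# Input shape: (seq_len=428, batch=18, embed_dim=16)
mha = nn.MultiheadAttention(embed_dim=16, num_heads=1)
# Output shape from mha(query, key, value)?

Input shape: (428, 18, 16)
Output shape: (428, 18, 16)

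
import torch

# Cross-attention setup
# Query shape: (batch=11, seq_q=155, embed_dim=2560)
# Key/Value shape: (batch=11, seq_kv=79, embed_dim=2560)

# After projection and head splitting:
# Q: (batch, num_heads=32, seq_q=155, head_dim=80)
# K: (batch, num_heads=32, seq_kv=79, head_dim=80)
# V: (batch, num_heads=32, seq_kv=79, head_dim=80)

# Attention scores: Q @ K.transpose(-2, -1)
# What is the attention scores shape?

Input shape: (11, 155, 2560)
Output shape: (11, 32, 155, 79)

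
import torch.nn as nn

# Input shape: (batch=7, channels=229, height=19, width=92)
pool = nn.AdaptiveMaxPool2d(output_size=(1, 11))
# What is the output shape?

Input shape: (7, 229, 19, 92)
Output shape: (7, 229, 1, 11)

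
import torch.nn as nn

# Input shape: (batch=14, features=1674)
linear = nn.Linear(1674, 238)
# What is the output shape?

Input shape: (14, 1674)
Output shape: (14, 238)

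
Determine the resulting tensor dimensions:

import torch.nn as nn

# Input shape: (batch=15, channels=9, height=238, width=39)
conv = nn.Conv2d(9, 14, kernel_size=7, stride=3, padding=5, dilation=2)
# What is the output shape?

Input shape: (15, 9, 238, 39)
Output shape: (15, 14, 79, 13)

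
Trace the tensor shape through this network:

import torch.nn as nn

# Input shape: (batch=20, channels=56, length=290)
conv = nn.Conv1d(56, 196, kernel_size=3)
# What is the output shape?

Input shape: (20, 56, 290)
Output shape: (20, 196, 288)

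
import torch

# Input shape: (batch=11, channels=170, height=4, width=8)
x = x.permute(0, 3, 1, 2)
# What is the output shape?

Input shape: (11, 170, 4, 8)
Output shape: (11, 8, 170, 4)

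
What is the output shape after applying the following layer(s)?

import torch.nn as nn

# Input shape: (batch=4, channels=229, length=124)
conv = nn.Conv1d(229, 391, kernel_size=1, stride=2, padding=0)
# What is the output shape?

Input shape: (4, 229, 124)
Output shape: (4, 391, 62)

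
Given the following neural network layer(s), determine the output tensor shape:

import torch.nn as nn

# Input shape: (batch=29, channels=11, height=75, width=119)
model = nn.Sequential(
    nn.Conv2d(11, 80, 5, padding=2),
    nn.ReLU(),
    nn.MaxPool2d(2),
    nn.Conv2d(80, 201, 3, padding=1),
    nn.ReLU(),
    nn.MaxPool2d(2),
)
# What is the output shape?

Input shape: (29, 11, 75, 119)
  -> after first Conv2d: (29, 80, 75, 119)
  -> after first MaxPool2d: (29, 80, 37, 59)
  -> after second Conv2d: (29, 201, 37, 59)
Output shape: (29, 201, 18, 29)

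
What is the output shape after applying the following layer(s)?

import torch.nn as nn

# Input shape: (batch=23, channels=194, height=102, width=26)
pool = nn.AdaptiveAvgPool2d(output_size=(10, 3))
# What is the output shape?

Input shape: (23, 194, 102, 26)
Output shape: (23, 194, 10, 3)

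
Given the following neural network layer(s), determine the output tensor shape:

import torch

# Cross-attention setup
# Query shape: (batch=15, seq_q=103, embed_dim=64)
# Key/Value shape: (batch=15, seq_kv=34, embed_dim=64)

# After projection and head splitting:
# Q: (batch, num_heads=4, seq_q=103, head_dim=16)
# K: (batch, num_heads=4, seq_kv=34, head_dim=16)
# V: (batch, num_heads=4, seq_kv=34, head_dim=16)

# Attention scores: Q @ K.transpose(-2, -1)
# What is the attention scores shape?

Input shape: (15, 103, 64)
Output shape: (15, 4, 103, 34)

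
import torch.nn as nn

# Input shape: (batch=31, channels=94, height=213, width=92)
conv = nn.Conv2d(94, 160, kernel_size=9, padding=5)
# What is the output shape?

Input shape: (31, 94, 213, 92)
Output shape: (31, 160, 215, 94)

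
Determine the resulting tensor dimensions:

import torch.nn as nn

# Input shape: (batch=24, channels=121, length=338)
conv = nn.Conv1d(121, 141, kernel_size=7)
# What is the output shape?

Input shape: (24, 121, 338)
Output shape: (24, 141, 332)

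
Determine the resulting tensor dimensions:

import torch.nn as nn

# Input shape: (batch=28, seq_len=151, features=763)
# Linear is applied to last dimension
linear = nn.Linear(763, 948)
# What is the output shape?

Input shape: (28, 151, 763)
Output shape: (28, 151, 948)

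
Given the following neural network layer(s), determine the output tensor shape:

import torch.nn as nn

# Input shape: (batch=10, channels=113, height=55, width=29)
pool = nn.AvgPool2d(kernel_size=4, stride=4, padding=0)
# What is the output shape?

Input shape: (10, 113, 55, 29)
Output shape: (10, 113, 13, 7)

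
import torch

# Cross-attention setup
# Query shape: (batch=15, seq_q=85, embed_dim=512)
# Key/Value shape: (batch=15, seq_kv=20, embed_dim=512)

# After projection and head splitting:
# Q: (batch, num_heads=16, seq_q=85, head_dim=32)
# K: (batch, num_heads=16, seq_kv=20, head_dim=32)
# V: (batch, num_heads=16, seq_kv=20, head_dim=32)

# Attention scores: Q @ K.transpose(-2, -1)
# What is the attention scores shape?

Input shape: (15, 85, 512)
Output shape: (15, 16, 85, 20)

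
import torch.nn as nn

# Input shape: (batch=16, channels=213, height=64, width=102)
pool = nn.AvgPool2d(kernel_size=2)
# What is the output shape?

Input shape: (16, 213, 64, 102)
Output shape: (16, 213, 32, 51)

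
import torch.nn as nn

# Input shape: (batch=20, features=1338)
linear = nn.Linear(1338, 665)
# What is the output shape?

Input shape: (20, 1338)
Output shape: (20, 665)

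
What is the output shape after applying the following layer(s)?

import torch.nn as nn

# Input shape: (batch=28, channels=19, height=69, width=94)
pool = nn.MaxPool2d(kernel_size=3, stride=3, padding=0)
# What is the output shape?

Input shape: (28, 19, 69, 94)
Output shape: (28, 19, 23, 31)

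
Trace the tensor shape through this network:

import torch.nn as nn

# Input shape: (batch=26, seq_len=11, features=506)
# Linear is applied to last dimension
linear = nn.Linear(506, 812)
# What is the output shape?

Input shape: (26, 11, 506)
Output shape: (26, 11, 812)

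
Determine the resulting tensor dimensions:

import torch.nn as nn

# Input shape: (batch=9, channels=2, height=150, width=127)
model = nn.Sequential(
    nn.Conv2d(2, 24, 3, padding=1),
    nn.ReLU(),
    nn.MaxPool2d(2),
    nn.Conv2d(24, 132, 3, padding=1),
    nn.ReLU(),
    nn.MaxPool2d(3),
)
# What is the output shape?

Input shape: (9, 2, 150, 127)
  -> after first Conv2d: (9, 24, 150, 127)
  -> after first MaxPool2d: (9, 24, 75, 63)
  -> after second Conv2d: (9, 132, 75, 63)
Output shape: (9, 132, 25, 21)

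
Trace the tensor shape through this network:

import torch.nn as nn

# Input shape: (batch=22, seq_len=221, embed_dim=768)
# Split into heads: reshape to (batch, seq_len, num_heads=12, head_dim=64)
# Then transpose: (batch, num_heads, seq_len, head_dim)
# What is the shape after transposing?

Input shape: (22, 221, 768)
  -> after reshape: (22, 221, 12, 64)
Output shape: (22, 12, 221, 64)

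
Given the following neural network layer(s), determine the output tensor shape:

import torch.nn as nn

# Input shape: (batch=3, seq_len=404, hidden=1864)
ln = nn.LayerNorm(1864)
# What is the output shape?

Input shape: (3, 404, 1864)
Output shape: (3, 404, 1864)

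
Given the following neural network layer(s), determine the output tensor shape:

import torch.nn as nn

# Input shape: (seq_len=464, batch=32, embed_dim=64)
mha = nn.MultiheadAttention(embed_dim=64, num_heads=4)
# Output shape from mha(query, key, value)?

Input shape: (464, 32, 64)
Output shape: (464, 32, 64)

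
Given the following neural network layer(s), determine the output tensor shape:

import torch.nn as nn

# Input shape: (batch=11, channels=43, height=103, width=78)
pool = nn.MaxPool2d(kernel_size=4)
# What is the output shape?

Input shape: (11, 43, 103, 78)
Output shape: (11, 43, 25, 19)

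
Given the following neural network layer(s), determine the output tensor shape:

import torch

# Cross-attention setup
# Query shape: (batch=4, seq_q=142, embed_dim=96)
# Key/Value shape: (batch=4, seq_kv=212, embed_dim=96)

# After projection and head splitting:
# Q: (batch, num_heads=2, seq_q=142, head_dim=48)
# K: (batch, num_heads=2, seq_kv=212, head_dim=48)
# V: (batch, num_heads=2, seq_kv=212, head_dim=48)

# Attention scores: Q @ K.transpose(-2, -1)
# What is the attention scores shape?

Input shape: (4, 142, 96)
Output shape: (4, 2, 142, 212)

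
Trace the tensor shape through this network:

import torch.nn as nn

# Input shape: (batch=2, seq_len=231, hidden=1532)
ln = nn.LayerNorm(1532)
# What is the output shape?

Input shape: (2, 231, 1532)
Output shape: (2, 231, 1532)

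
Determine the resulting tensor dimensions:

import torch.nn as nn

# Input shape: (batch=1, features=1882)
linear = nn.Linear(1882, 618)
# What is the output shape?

Input shape: (1, 1882)
Output shape: (1, 618)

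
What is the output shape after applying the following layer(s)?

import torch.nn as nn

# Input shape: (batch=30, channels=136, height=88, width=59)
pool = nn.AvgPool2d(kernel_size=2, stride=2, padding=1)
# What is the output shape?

Input shape: (30, 136, 88, 59)
Output shape: (30, 136, 45, 30)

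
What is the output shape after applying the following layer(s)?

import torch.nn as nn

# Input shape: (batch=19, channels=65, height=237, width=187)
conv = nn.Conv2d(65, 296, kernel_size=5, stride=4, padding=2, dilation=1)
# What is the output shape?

Input shape: (19, 65, 237, 187)
Output shape: (19, 296, 60, 47)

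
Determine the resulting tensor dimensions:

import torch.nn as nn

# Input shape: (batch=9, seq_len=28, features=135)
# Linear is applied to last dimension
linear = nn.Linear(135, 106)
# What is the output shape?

Input shape: (9, 28, 135)
Output shape: (9, 28, 106)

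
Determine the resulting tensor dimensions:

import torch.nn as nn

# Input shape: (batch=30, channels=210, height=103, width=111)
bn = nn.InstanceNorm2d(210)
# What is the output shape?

Input shape: (30, 210, 103, 111)
Output shape: (30, 210, 103, 111)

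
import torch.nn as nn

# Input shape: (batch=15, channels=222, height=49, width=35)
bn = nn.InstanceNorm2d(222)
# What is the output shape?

Input shape: (15, 222, 49, 35)
Output shape: (15, 222, 49, 35)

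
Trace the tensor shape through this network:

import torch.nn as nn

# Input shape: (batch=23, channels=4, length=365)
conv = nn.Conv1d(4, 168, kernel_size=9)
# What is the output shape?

Input shape: (23, 4, 365)
Output shape: (23, 168, 357)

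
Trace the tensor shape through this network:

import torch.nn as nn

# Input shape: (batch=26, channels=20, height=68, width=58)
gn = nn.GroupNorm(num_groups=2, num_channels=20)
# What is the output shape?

Input shape: (26, 20, 68, 58)
Output shape: (26, 20, 68, 58)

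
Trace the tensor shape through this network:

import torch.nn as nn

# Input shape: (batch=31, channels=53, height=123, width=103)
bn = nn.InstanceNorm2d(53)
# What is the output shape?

Input shape: (31, 53, 123, 103)
Output shape: (31, 53, 123, 103)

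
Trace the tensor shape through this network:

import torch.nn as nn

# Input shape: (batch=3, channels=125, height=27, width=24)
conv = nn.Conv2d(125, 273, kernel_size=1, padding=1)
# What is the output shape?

Input shape: (3, 125, 27, 24)
Output shape: (3, 273, 29, 26)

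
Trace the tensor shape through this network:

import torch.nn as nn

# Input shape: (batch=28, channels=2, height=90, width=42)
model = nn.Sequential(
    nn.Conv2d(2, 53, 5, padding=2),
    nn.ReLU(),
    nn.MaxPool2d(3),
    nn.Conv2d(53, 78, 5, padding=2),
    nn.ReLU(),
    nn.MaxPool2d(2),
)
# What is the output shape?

Input shape: (28, 2, 90, 42)
  -> after first Conv2d: (28, 53, 90, 42)
  -> after first MaxPool2d: (28, 53, 30, 14)
  -> after second Conv2d: (28, 78, 30, 14)
Output shape: (28, 78, 15, 7)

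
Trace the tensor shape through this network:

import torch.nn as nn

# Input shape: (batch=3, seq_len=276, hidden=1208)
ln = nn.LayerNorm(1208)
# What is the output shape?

Input shape: (3, 276, 1208)
Output shape: (3, 276, 1208)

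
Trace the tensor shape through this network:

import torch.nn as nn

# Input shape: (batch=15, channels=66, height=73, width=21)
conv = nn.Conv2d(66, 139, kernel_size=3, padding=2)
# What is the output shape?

Input shape: (15, 66, 73, 21)
Output shape: (15, 139, 75, 23)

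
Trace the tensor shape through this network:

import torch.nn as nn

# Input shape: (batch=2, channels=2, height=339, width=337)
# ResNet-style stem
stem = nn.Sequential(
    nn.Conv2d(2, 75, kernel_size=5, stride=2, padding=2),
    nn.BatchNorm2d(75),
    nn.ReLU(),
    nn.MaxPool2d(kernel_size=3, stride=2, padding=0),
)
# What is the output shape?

Input shape: (2, 2, 339, 337)
  -> after Conv2d 5x5 stride=2: (2, 75, 170, 169)
Output shape: (2, 75, 84, 84)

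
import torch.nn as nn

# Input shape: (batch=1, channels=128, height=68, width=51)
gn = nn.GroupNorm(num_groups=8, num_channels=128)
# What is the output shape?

Input shape: (1, 128, 68, 51)
Output shape: (1, 128, 68, 51)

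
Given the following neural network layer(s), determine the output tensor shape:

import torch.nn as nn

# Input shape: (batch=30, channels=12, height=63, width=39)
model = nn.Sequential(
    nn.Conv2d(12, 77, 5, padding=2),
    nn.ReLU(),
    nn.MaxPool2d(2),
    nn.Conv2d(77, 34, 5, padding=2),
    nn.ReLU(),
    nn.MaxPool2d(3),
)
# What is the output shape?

Input shape: (30, 12, 63, 39)
  -> after first Conv2d: (30, 77, 63, 39)
  -> after first MaxPool2d: (30, 77, 31, 19)
  -> after second Conv2d: (30, 34, 31, 19)
Output shape: (30, 34, 10, 6)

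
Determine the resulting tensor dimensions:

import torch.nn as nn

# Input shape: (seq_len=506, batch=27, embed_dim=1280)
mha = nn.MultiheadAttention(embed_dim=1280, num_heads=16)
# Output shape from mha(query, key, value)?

Input shape: (506, 27, 1280)
Output shape: (506, 27, 1280)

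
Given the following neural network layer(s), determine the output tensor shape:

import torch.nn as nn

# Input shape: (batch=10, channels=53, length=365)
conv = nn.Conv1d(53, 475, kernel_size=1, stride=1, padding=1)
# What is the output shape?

Input shape: (10, 53, 365)
Output shape: (10, 475, 367)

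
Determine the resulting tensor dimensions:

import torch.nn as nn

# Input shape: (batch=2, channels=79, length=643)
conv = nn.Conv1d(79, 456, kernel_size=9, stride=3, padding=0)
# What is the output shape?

Input shape: (2, 79, 643)
Output shape: (2, 456, 212)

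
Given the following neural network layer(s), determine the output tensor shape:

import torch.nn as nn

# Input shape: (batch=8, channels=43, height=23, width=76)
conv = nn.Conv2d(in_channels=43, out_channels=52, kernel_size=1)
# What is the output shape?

Input shape: (8, 43, 23, 76)
Output shape: (8, 52, 23, 76)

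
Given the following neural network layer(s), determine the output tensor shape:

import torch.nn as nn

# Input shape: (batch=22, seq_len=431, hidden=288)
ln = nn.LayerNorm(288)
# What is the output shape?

Input shape: (22, 431, 288)
Output shape: (22, 431, 288)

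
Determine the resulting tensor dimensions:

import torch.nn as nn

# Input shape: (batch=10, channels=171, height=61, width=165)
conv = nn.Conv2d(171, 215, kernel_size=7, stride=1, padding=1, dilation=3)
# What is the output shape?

Input shape: (10, 171, 61, 165)
Output shape: (10, 215, 45, 149)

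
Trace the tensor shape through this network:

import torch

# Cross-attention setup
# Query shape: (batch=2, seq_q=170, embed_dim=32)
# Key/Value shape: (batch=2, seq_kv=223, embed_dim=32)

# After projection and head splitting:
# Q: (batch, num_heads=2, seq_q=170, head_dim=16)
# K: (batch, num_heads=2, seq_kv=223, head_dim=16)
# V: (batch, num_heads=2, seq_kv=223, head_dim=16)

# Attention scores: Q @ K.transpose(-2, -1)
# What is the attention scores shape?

Input shape: (2, 170, 32)
Output shape: (2, 2, 170, 223)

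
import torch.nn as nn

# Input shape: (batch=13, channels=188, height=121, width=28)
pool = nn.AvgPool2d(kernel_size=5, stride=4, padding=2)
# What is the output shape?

Input shape: (13, 188, 121, 28)
Output shape: (13, 188, 31, 7)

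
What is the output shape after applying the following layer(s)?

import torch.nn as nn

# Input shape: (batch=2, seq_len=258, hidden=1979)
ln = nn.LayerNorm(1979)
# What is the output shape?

Input shape: (2, 258, 1979)
Output shape: (2, 258, 1979)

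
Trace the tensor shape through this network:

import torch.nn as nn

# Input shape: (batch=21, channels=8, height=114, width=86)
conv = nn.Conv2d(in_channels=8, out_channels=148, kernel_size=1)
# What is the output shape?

Input shape: (21, 8, 114, 86)
Output shape: (21, 148, 114, 86)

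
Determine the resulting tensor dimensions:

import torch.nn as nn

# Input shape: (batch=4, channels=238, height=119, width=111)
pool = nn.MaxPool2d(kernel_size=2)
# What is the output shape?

Input shape: (4, 238, 119, 111)
Output shape: (4, 238, 59, 55)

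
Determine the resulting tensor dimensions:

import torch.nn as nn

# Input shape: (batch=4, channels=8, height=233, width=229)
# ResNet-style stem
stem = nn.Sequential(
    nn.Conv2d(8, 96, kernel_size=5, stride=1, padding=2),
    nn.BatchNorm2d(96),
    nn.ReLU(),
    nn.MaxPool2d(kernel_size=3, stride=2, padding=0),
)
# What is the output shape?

Input shape: (4, 8, 233, 229)
  -> after Conv2d 5x5 stride=1: (4, 96, 233, 229)
Output shape: (4, 96, 116, 114)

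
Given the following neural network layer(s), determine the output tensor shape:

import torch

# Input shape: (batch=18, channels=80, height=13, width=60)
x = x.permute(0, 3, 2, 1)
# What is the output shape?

Input shape: (18, 80, 13, 60)
Output shape: (18, 60, 13, 80)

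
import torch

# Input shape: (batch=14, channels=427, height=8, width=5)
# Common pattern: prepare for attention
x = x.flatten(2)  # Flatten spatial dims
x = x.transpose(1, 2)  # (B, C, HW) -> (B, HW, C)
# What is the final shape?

Input shape: (14, 427, 8, 5)
  -> after flatten(2): (14, 427, 40)
Output shape: (14, 40, 427)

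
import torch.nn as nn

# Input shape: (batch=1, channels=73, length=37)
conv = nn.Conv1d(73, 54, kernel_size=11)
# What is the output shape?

Input shape: (1, 73, 37)
Output shape: (1, 54, 27)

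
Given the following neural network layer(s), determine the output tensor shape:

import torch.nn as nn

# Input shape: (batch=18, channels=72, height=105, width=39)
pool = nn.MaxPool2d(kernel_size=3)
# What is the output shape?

Input shape: (18, 72, 105, 39)
Output shape: (18, 72, 35, 13)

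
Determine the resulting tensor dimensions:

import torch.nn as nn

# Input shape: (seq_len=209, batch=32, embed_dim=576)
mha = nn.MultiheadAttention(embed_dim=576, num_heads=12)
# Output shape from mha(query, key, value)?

Input shape: (209, 32, 576)
Output shape: (209, 32, 576)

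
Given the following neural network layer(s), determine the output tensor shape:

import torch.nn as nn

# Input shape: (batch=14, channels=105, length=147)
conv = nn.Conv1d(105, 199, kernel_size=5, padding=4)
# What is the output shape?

Input shape: (14, 105, 147)
Output shape: (14, 199, 151)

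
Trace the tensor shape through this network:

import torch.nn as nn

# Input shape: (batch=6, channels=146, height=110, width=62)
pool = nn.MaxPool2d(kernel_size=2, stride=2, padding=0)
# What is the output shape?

Input shape: (6, 146, 110, 62)
Output shape: (6, 146, 55, 31)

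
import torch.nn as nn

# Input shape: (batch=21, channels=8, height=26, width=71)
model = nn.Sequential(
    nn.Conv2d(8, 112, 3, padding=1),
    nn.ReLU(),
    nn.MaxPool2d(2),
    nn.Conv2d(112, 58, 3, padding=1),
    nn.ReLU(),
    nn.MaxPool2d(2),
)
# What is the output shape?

Input shape: (21, 8, 26, 71)
  -> after first Conv2d: (21, 112, 26, 71)
  -> after first MaxPool2d: (21, 112, 13, 35)
  -> after second Conv2d: (21, 58, 13, 35)
Output shape: (21, 58, 6, 17)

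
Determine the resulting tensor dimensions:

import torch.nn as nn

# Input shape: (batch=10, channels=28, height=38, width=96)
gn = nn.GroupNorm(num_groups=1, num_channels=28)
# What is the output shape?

Input shape: (10, 28, 38, 96)
Output shape: (10, 28, 38, 96)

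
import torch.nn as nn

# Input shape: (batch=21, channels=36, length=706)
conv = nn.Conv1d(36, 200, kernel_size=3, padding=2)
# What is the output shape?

Input shape: (21, 36, 706)
Output shape: (21, 200, 708)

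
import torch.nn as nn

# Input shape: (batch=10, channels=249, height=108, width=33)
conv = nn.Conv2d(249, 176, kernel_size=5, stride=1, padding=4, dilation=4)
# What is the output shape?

Input shape: (10, 249, 108, 33)
Output shape: (10, 176, 100, 25)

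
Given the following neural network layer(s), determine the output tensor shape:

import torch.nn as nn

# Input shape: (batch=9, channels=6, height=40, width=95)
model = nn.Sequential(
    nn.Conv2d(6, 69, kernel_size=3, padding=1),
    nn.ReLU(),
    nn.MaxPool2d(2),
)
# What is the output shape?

Input shape: (9, 6, 40, 95)
  -> after Conv2d: (9, 69, 40, 95)
  -> after ReLU: (9, 69, 40, 95)
Output shape: (9, 69, 20, 47)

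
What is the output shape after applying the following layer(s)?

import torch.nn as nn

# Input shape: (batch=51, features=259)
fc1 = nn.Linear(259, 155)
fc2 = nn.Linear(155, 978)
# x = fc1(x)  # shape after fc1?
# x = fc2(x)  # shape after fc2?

Input shape: (51, 259)
  -> after fc1: (51, 155)
Output shape: (51, 978)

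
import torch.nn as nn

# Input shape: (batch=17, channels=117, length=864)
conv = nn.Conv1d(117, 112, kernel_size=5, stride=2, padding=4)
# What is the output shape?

Input shape: (17, 117, 864)
Output shape: (17, 112, 434)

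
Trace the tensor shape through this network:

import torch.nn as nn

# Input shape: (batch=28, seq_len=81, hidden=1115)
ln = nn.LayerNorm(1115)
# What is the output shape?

Input shape: (28, 81, 1115)
Output shape: (28, 81, 1115)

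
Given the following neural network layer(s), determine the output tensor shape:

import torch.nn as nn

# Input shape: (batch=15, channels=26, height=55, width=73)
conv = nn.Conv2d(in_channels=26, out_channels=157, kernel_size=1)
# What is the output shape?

Input shape: (15, 26, 55, 73)
Output shape: (15, 157, 55, 73)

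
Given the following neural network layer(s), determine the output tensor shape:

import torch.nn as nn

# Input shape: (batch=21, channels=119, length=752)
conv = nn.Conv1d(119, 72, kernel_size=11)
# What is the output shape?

Input shape: (21, 119, 752)
Output shape: (21, 72, 742)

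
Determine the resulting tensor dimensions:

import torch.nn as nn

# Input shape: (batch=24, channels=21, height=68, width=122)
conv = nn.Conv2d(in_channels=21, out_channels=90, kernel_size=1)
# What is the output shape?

Input shape: (24, 21, 68, 122)
Output shape: (24, 90, 68, 122)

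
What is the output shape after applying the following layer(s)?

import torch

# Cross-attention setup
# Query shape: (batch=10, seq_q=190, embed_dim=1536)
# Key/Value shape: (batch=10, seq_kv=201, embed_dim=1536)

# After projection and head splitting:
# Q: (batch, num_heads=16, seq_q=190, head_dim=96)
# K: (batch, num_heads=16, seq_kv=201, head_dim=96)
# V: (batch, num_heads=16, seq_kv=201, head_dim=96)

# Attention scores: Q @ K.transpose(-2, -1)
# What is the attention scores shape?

Input shape: (10, 190, 1536)
Output shape: (10, 16, 190, 201)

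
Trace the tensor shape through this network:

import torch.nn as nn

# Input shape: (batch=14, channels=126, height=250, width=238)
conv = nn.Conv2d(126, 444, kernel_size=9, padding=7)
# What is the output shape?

Input shape: (14, 126, 250, 238)
Output shape: (14, 444, 256, 244)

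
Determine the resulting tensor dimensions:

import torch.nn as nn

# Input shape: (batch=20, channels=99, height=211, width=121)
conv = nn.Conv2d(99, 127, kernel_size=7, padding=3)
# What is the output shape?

Input shape: (20, 99, 211, 121)
Output shape: (20, 127, 211, 121)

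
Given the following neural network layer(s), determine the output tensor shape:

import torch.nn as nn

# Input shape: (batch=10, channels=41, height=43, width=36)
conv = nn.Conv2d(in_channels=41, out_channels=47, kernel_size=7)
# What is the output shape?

Input shape: (10, 41, 43, 36)
Output shape: (10, 47, 37, 30)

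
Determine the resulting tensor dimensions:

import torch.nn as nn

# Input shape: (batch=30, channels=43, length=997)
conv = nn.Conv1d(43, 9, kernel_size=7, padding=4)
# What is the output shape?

Input shape: (30, 43, 997)
Output shape: (30, 9, 999)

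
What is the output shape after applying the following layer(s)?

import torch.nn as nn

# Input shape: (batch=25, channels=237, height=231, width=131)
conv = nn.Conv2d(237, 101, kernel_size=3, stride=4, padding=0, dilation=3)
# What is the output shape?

Input shape: (25, 237, 231, 131)
Output shape: (25, 101, 57, 32)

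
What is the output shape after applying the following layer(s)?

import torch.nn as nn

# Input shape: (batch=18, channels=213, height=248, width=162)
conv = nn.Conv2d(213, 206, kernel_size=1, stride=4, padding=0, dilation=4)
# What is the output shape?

Input shape: (18, 213, 248, 162)
Output shape: (18, 206, 62, 41)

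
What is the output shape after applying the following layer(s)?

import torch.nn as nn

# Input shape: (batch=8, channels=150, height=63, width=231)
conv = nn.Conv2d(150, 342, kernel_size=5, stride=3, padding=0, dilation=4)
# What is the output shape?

Input shape: (8, 150, 63, 231)
Output shape: (8, 342, 16, 72)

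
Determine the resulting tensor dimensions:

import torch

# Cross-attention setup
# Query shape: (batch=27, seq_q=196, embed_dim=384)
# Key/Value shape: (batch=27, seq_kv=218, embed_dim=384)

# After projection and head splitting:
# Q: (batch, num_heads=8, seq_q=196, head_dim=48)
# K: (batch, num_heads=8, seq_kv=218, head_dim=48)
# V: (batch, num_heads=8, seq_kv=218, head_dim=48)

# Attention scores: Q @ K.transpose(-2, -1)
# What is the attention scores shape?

Input shape: (27, 196, 384)
Output shape: (27, 8, 196, 218)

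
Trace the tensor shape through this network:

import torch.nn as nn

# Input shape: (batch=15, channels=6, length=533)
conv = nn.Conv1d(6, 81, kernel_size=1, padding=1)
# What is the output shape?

Input shape: (15, 6, 533)
Output shape: (15, 81, 535)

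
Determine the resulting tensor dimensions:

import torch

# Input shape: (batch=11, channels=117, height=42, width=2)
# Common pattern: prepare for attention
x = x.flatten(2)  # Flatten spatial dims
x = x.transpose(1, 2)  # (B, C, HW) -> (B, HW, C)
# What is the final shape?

Input shape: (11, 117, 42, 2)
  -> after flatten(2): (11, 117, 84)
Output shape: (11, 84, 117)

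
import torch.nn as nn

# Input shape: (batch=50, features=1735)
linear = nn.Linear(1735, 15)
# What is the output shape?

Input shape: (50, 1735)
Output shape: (50, 15)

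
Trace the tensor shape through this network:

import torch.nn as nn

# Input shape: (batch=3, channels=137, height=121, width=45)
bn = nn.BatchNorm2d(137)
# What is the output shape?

Input shape: (3, 137, 121, 45)
Output shape: (3, 137, 121, 45)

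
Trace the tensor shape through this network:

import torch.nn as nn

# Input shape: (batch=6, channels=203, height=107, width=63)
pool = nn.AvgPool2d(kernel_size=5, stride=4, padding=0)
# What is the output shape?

Input shape: (6, 203, 107, 63)
Output shape: (6, 203, 26, 15)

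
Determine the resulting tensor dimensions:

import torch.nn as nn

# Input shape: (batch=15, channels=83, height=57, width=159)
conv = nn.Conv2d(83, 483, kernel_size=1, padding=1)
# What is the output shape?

Input shape: (15, 83, 57, 159)
Output shape: (15, 483, 59, 161)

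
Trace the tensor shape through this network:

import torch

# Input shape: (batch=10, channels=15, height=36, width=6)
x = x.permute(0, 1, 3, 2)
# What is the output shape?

Input shape: (10, 15, 36, 6)
Output shape: (10, 15, 6, 36)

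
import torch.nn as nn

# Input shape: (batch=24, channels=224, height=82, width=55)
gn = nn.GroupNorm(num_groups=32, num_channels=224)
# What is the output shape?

Input shape: (24, 224, 82, 55)
Output shape: (24, 224, 82, 55)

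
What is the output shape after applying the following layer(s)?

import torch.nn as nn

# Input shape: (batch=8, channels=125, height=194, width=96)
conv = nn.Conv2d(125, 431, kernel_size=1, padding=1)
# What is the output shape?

Input shape: (8, 125, 194, 96)
Output shape: (8, 431, 196, 98)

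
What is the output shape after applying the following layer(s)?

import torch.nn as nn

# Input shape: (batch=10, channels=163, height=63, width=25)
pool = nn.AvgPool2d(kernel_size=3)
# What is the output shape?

Input shape: (10, 163, 63, 25)
Output shape: (10, 163, 21, 8)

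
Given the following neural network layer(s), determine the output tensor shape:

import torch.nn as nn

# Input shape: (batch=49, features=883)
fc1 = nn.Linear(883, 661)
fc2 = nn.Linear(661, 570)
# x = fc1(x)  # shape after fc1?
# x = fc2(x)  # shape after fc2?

Input shape: (49, 883)
  -> after fc1: (49, 661)
Output shape: (49, 570)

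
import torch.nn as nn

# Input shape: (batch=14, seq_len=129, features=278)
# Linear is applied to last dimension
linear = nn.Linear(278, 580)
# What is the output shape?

Input shape: (14, 129, 278)
Output shape: (14, 129, 580)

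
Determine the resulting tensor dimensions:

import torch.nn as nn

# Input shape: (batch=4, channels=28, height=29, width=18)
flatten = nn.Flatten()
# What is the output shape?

Input shape: (4, 28, 29, 18)
Output shape: (4, 14616)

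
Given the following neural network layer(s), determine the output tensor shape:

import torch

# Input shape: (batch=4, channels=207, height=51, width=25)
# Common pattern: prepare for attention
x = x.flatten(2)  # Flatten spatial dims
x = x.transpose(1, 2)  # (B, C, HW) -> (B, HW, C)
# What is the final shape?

Input shape: (4, 207, 51, 25)
  -> after flatten(2): (4, 207, 1275)
Output shape: (4, 1275, 207)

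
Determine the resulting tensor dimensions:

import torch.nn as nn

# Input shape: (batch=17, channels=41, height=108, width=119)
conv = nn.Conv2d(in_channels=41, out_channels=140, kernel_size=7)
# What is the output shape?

Input shape: (17, 41, 108, 119)
Output shape: (17, 140, 102, 113)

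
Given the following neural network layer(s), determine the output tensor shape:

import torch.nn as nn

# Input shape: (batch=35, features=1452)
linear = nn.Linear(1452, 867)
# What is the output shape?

Input shape: (35, 1452)
Output shape: (35, 867)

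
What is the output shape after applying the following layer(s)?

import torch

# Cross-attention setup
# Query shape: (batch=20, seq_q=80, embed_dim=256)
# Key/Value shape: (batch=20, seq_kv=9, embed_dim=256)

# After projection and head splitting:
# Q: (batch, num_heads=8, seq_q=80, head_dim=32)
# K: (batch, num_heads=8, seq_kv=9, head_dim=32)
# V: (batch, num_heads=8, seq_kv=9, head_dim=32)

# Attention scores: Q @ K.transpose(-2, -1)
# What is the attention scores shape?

Input shape: (20, 80, 256)
Output shape: (20, 8, 80, 9)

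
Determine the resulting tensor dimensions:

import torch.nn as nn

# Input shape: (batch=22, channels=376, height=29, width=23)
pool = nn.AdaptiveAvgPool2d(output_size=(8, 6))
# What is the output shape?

Input shape: (22, 376, 29, 23)
Output shape: (22, 376, 8, 6)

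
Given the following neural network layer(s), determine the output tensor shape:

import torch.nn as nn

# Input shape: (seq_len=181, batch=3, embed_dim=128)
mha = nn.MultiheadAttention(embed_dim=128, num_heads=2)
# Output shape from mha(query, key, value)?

Input shape: (181, 3, 128)
Output shape: (181, 3, 128)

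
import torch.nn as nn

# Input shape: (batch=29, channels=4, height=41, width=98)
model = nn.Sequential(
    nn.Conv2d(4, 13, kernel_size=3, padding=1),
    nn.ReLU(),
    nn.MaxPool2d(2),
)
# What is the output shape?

Input shape: (29, 4, 41, 98)
  -> after Conv2d: (29, 13, 41, 98)
  -> after ReLU: (29, 13, 41, 98)
Output shape: (29, 13, 20, 49)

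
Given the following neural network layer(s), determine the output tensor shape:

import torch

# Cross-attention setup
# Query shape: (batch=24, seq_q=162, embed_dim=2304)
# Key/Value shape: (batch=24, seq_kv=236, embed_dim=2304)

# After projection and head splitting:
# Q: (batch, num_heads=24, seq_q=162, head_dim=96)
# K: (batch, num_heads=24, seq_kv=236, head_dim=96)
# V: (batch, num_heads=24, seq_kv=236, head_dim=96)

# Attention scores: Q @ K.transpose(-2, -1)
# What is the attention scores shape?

Input shape: (24, 162, 2304)
Output shape: (24, 24, 162, 236)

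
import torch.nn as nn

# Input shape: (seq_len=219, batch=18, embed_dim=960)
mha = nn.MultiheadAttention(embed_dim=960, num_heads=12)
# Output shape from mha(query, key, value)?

Input shape: (219, 18, 960)
Output shape: (219, 18, 960)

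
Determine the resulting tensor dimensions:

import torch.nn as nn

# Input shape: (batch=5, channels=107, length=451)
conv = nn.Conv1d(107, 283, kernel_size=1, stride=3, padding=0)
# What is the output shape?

Input shape: (5, 107, 451)
Output shape: (5, 283, 151)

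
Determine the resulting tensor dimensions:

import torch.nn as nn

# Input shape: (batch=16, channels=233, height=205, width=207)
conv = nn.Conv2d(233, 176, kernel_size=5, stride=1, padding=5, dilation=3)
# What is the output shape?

Input shape: (16, 233, 205, 207)
Output shape: (16, 176, 203, 205)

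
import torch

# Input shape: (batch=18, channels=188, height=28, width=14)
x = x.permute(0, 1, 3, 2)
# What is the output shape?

Input shape: (18, 188, 28, 14)
Output shape: (18, 188, 14, 28)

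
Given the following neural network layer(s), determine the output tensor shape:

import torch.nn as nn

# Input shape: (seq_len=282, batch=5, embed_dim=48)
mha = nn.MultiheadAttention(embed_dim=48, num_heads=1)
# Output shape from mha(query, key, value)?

Input shape: (282, 5, 48)
Output shape: (282, 5, 48)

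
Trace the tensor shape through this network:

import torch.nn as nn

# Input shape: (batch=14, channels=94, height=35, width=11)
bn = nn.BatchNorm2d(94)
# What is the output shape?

Input shape: (14, 94, 35, 11)
Output shape: (14, 94, 35, 11)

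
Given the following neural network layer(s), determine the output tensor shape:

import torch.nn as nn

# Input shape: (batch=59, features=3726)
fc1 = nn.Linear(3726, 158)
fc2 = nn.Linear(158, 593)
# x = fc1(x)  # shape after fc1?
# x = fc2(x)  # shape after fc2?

Input shape: (59, 3726)
  -> after fc1: (59, 158)
Output shape: (59, 593)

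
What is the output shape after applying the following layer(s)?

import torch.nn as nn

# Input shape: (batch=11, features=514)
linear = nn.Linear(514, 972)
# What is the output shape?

Input shape: (11, 514)
Output shape: (11, 972)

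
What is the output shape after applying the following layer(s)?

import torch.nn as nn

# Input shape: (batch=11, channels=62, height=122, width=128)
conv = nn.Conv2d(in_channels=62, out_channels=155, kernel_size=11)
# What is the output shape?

Input shape: (11, 62, 122, 128)
Output shape: (11, 155, 112, 118)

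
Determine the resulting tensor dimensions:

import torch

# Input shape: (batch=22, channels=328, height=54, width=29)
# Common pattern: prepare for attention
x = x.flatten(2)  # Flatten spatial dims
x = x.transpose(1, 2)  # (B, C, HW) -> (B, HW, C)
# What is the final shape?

Input shape: (22, 328, 54, 29)
  -> after flatten(2): (22, 328, 1566)
Output shape: (22, 1566, 328)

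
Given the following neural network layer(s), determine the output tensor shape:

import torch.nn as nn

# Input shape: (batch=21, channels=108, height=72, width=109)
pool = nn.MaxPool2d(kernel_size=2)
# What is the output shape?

Input shape: (21, 108, 72, 109)
Output shape: (21, 108, 36, 54)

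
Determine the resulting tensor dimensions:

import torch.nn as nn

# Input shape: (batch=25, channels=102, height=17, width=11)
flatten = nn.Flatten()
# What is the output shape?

Input shape: (25, 102, 17, 11)
Output shape: (25, 19074)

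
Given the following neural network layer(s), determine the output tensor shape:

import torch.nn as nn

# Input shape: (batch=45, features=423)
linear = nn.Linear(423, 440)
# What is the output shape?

Input shape: (45, 423)
Output shape: (45, 440)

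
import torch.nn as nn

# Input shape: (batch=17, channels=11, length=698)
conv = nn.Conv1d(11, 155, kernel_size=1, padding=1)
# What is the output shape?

Input shape: (17, 11, 698)
Output shape: (17, 155, 700)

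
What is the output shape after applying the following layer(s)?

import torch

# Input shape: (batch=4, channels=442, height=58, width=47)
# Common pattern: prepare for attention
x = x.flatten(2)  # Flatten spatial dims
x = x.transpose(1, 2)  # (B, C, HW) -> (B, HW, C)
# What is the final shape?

Input shape: (4, 442, 58, 47)
  -> after flatten(2): (4, 442, 2726)
Output shape: (4, 2726, 442)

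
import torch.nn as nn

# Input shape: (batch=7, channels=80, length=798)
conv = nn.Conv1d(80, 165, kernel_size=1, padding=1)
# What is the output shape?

Input shape: (7, 80, 798)
Output shape: (7, 165, 800)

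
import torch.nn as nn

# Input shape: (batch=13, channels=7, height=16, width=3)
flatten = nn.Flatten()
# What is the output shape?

Input shape: (13, 7, 16, 3)
Output shape: (13, 336)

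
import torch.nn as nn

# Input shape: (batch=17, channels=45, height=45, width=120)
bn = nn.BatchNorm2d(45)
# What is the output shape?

Input shape: (17, 45, 45, 120)
Output shape: (17, 45, 45, 120)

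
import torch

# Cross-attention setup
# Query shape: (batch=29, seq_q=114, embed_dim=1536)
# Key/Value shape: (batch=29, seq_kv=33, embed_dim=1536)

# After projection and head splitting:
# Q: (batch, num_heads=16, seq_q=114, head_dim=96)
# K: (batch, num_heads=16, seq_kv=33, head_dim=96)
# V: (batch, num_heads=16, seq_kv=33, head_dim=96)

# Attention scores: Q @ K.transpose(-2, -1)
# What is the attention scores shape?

Input shape: (29, 114, 1536)
Output shape: (29, 16, 114, 33)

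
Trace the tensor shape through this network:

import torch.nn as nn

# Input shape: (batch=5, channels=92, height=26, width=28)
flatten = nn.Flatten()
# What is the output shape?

Input shape: (5, 92, 26, 28)
Output shape: (5, 66976)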